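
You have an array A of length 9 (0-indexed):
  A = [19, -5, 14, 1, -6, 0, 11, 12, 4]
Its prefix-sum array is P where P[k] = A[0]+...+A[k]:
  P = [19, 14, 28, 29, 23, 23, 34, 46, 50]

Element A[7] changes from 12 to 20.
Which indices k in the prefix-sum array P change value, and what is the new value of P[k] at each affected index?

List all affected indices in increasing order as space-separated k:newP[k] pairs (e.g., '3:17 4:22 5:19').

P[k] = A[0] + ... + A[k]
P[k] includes A[7] iff k >= 7
Affected indices: 7, 8, ..., 8; delta = 8
  P[7]: 46 + 8 = 54
  P[8]: 50 + 8 = 58

Answer: 7:54 8:58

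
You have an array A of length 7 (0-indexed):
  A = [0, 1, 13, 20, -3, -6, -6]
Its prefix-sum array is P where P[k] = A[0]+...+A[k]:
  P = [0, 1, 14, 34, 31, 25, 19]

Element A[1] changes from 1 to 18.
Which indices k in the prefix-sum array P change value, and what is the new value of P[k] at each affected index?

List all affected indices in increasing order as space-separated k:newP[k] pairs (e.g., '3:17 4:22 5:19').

Answer: 1:18 2:31 3:51 4:48 5:42 6:36

Derivation:
P[k] = A[0] + ... + A[k]
P[k] includes A[1] iff k >= 1
Affected indices: 1, 2, ..., 6; delta = 17
  P[1]: 1 + 17 = 18
  P[2]: 14 + 17 = 31
  P[3]: 34 + 17 = 51
  P[4]: 31 + 17 = 48
  P[5]: 25 + 17 = 42
  P[6]: 19 + 17 = 36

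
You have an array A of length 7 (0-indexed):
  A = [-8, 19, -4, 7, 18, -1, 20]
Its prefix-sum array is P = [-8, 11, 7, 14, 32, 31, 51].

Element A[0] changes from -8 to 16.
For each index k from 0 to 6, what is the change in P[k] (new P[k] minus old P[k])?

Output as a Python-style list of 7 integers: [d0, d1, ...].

Element change: A[0] -8 -> 16, delta = 24
For k < 0: P[k] unchanged, delta_P[k] = 0
For k >= 0: P[k] shifts by exactly 24
Delta array: [24, 24, 24, 24, 24, 24, 24]

Answer: [24, 24, 24, 24, 24, 24, 24]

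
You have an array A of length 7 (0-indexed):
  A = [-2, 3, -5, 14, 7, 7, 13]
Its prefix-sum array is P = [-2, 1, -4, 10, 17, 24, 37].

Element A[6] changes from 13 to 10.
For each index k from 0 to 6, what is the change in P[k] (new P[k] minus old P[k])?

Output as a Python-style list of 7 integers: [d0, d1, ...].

Answer: [0, 0, 0, 0, 0, 0, -3]

Derivation:
Element change: A[6] 13 -> 10, delta = -3
For k < 6: P[k] unchanged, delta_P[k] = 0
For k >= 6: P[k] shifts by exactly -3
Delta array: [0, 0, 0, 0, 0, 0, -3]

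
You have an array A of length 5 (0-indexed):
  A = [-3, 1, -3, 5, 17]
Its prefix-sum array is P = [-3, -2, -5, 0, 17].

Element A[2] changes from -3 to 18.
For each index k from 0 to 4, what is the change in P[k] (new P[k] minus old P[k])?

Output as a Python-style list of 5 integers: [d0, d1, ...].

Element change: A[2] -3 -> 18, delta = 21
For k < 2: P[k] unchanged, delta_P[k] = 0
For k >= 2: P[k] shifts by exactly 21
Delta array: [0, 0, 21, 21, 21]

Answer: [0, 0, 21, 21, 21]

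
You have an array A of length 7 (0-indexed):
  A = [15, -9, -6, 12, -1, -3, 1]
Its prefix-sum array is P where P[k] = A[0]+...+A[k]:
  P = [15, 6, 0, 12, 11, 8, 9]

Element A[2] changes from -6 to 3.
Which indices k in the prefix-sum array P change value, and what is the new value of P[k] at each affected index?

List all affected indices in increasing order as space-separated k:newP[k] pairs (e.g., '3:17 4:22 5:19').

Answer: 2:9 3:21 4:20 5:17 6:18

Derivation:
P[k] = A[0] + ... + A[k]
P[k] includes A[2] iff k >= 2
Affected indices: 2, 3, ..., 6; delta = 9
  P[2]: 0 + 9 = 9
  P[3]: 12 + 9 = 21
  P[4]: 11 + 9 = 20
  P[5]: 8 + 9 = 17
  P[6]: 9 + 9 = 18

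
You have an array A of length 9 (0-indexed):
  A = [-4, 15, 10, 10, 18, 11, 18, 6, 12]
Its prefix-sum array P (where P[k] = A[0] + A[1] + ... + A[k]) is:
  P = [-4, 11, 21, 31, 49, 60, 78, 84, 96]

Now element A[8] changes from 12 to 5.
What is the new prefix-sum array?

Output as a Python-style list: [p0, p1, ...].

Change: A[8] 12 -> 5, delta = -7
P[k] for k < 8: unchanged (A[8] not included)
P[k] for k >= 8: shift by delta = -7
  P[0] = -4 + 0 = -4
  P[1] = 11 + 0 = 11
  P[2] = 21 + 0 = 21
  P[3] = 31 + 0 = 31
  P[4] = 49 + 0 = 49
  P[5] = 60 + 0 = 60
  P[6] = 78 + 0 = 78
  P[7] = 84 + 0 = 84
  P[8] = 96 + -7 = 89

Answer: [-4, 11, 21, 31, 49, 60, 78, 84, 89]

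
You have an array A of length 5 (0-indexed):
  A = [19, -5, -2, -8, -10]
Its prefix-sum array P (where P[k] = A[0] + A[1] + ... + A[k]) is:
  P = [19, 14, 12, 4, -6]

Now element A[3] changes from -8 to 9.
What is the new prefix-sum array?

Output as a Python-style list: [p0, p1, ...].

Change: A[3] -8 -> 9, delta = 17
P[k] for k < 3: unchanged (A[3] not included)
P[k] for k >= 3: shift by delta = 17
  P[0] = 19 + 0 = 19
  P[1] = 14 + 0 = 14
  P[2] = 12 + 0 = 12
  P[3] = 4 + 17 = 21
  P[4] = -6 + 17 = 11

Answer: [19, 14, 12, 21, 11]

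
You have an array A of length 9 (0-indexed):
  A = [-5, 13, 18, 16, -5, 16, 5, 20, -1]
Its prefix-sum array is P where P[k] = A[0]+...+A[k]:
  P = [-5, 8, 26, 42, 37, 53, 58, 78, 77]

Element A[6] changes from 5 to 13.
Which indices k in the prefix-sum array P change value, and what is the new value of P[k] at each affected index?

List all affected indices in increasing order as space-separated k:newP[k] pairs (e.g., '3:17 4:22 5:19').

P[k] = A[0] + ... + A[k]
P[k] includes A[6] iff k >= 6
Affected indices: 6, 7, ..., 8; delta = 8
  P[6]: 58 + 8 = 66
  P[7]: 78 + 8 = 86
  P[8]: 77 + 8 = 85

Answer: 6:66 7:86 8:85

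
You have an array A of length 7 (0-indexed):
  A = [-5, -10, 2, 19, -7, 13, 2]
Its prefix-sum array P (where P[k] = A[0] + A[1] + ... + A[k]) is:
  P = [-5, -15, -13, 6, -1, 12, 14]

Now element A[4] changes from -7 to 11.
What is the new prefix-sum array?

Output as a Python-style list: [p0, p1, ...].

Answer: [-5, -15, -13, 6, 17, 30, 32]

Derivation:
Change: A[4] -7 -> 11, delta = 18
P[k] for k < 4: unchanged (A[4] not included)
P[k] for k >= 4: shift by delta = 18
  P[0] = -5 + 0 = -5
  P[1] = -15 + 0 = -15
  P[2] = -13 + 0 = -13
  P[3] = 6 + 0 = 6
  P[4] = -1 + 18 = 17
  P[5] = 12 + 18 = 30
  P[6] = 14 + 18 = 32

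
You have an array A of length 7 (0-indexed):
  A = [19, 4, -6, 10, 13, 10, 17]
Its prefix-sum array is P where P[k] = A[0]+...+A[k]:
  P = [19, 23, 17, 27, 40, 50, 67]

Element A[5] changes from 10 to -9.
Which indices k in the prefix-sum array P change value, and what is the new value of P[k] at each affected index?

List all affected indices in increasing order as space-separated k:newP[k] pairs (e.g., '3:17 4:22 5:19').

P[k] = A[0] + ... + A[k]
P[k] includes A[5] iff k >= 5
Affected indices: 5, 6, ..., 6; delta = -19
  P[5]: 50 + -19 = 31
  P[6]: 67 + -19 = 48

Answer: 5:31 6:48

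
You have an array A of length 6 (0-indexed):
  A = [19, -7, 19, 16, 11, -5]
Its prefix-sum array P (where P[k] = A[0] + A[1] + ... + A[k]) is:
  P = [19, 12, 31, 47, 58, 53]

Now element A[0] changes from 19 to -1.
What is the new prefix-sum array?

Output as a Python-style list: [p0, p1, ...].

Answer: [-1, -8, 11, 27, 38, 33]

Derivation:
Change: A[0] 19 -> -1, delta = -20
P[k] for k < 0: unchanged (A[0] not included)
P[k] for k >= 0: shift by delta = -20
  P[0] = 19 + -20 = -1
  P[1] = 12 + -20 = -8
  P[2] = 31 + -20 = 11
  P[3] = 47 + -20 = 27
  P[4] = 58 + -20 = 38
  P[5] = 53 + -20 = 33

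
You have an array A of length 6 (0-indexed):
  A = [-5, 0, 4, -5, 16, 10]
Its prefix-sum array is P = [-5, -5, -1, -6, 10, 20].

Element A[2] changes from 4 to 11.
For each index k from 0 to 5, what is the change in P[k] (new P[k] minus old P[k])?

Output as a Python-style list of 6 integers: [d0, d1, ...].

Answer: [0, 0, 7, 7, 7, 7]

Derivation:
Element change: A[2] 4 -> 11, delta = 7
For k < 2: P[k] unchanged, delta_P[k] = 0
For k >= 2: P[k] shifts by exactly 7
Delta array: [0, 0, 7, 7, 7, 7]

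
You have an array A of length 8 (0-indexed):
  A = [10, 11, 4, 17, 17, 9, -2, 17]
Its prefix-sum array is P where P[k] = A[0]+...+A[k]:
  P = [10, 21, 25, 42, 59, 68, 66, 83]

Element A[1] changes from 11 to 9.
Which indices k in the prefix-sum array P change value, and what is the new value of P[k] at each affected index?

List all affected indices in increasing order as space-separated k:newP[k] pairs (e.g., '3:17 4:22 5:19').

Answer: 1:19 2:23 3:40 4:57 5:66 6:64 7:81

Derivation:
P[k] = A[0] + ... + A[k]
P[k] includes A[1] iff k >= 1
Affected indices: 1, 2, ..., 7; delta = -2
  P[1]: 21 + -2 = 19
  P[2]: 25 + -2 = 23
  P[3]: 42 + -2 = 40
  P[4]: 59 + -2 = 57
  P[5]: 68 + -2 = 66
  P[6]: 66 + -2 = 64
  P[7]: 83 + -2 = 81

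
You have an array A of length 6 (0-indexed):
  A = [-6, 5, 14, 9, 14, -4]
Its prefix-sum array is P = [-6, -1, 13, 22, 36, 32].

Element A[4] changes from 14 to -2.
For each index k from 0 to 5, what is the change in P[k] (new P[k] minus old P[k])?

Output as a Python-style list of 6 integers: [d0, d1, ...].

Answer: [0, 0, 0, 0, -16, -16]

Derivation:
Element change: A[4] 14 -> -2, delta = -16
For k < 4: P[k] unchanged, delta_P[k] = 0
For k >= 4: P[k] shifts by exactly -16
Delta array: [0, 0, 0, 0, -16, -16]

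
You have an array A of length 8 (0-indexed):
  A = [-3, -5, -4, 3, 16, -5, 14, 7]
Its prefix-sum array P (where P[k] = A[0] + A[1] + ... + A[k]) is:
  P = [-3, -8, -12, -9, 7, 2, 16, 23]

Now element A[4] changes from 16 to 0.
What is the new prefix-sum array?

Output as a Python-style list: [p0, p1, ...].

Answer: [-3, -8, -12, -9, -9, -14, 0, 7]

Derivation:
Change: A[4] 16 -> 0, delta = -16
P[k] for k < 4: unchanged (A[4] not included)
P[k] for k >= 4: shift by delta = -16
  P[0] = -3 + 0 = -3
  P[1] = -8 + 0 = -8
  P[2] = -12 + 0 = -12
  P[3] = -9 + 0 = -9
  P[4] = 7 + -16 = -9
  P[5] = 2 + -16 = -14
  P[6] = 16 + -16 = 0
  P[7] = 23 + -16 = 7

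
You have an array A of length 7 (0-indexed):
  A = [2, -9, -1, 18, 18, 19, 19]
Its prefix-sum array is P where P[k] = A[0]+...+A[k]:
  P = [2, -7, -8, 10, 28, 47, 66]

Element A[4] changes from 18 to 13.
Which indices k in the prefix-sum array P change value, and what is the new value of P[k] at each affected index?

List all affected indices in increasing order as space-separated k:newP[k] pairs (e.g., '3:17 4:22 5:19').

Answer: 4:23 5:42 6:61

Derivation:
P[k] = A[0] + ... + A[k]
P[k] includes A[4] iff k >= 4
Affected indices: 4, 5, ..., 6; delta = -5
  P[4]: 28 + -5 = 23
  P[5]: 47 + -5 = 42
  P[6]: 66 + -5 = 61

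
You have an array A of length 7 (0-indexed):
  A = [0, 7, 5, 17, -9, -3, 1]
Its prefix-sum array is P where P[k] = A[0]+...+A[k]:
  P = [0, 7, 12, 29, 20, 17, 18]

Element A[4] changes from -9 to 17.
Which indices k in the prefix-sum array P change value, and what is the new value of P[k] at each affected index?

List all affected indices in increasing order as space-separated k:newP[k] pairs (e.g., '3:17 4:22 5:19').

P[k] = A[0] + ... + A[k]
P[k] includes A[4] iff k >= 4
Affected indices: 4, 5, ..., 6; delta = 26
  P[4]: 20 + 26 = 46
  P[5]: 17 + 26 = 43
  P[6]: 18 + 26 = 44

Answer: 4:46 5:43 6:44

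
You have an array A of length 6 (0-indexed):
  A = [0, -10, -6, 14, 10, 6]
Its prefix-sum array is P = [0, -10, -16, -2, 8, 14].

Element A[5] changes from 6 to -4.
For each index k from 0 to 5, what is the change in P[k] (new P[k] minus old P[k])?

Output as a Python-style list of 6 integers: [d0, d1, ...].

Answer: [0, 0, 0, 0, 0, -10]

Derivation:
Element change: A[5] 6 -> -4, delta = -10
For k < 5: P[k] unchanged, delta_P[k] = 0
For k >= 5: P[k] shifts by exactly -10
Delta array: [0, 0, 0, 0, 0, -10]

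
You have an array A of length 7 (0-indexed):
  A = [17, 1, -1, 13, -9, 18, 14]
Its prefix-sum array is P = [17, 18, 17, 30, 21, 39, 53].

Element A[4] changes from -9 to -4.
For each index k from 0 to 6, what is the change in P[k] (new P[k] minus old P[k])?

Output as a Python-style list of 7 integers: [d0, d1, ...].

Answer: [0, 0, 0, 0, 5, 5, 5]

Derivation:
Element change: A[4] -9 -> -4, delta = 5
For k < 4: P[k] unchanged, delta_P[k] = 0
For k >= 4: P[k] shifts by exactly 5
Delta array: [0, 0, 0, 0, 5, 5, 5]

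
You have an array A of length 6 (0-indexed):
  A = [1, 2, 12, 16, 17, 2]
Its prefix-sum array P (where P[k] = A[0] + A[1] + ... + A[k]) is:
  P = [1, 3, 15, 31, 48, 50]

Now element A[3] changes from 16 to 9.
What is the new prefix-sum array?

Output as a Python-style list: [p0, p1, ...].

Change: A[3] 16 -> 9, delta = -7
P[k] for k < 3: unchanged (A[3] not included)
P[k] for k >= 3: shift by delta = -7
  P[0] = 1 + 0 = 1
  P[1] = 3 + 0 = 3
  P[2] = 15 + 0 = 15
  P[3] = 31 + -7 = 24
  P[4] = 48 + -7 = 41
  P[5] = 50 + -7 = 43

Answer: [1, 3, 15, 24, 41, 43]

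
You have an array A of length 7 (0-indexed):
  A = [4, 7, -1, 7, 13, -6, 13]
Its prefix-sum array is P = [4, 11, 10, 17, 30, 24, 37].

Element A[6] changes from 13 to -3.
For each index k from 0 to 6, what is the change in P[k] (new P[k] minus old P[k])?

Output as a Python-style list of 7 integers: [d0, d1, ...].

Answer: [0, 0, 0, 0, 0, 0, -16]

Derivation:
Element change: A[6] 13 -> -3, delta = -16
For k < 6: P[k] unchanged, delta_P[k] = 0
For k >= 6: P[k] shifts by exactly -16
Delta array: [0, 0, 0, 0, 0, 0, -16]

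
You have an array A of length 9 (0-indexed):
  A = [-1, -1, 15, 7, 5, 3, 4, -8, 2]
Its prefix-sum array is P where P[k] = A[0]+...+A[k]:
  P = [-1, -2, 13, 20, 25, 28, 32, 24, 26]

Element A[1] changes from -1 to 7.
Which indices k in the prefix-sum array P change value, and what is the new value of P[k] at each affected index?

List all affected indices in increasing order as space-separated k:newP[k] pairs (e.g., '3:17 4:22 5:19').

P[k] = A[0] + ... + A[k]
P[k] includes A[1] iff k >= 1
Affected indices: 1, 2, ..., 8; delta = 8
  P[1]: -2 + 8 = 6
  P[2]: 13 + 8 = 21
  P[3]: 20 + 8 = 28
  P[4]: 25 + 8 = 33
  P[5]: 28 + 8 = 36
  P[6]: 32 + 8 = 40
  P[7]: 24 + 8 = 32
  P[8]: 26 + 8 = 34

Answer: 1:6 2:21 3:28 4:33 5:36 6:40 7:32 8:34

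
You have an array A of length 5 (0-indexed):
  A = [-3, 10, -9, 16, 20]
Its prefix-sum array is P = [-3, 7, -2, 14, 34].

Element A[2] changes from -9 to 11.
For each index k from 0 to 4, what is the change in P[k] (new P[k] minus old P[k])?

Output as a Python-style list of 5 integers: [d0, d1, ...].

Element change: A[2] -9 -> 11, delta = 20
For k < 2: P[k] unchanged, delta_P[k] = 0
For k >= 2: P[k] shifts by exactly 20
Delta array: [0, 0, 20, 20, 20]

Answer: [0, 0, 20, 20, 20]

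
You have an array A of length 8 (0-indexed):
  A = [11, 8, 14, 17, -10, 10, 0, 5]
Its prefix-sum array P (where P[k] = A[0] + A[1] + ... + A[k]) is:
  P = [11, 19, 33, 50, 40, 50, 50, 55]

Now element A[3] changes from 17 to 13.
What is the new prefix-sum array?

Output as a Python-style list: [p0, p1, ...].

Change: A[3] 17 -> 13, delta = -4
P[k] for k < 3: unchanged (A[3] not included)
P[k] for k >= 3: shift by delta = -4
  P[0] = 11 + 0 = 11
  P[1] = 19 + 0 = 19
  P[2] = 33 + 0 = 33
  P[3] = 50 + -4 = 46
  P[4] = 40 + -4 = 36
  P[5] = 50 + -4 = 46
  P[6] = 50 + -4 = 46
  P[7] = 55 + -4 = 51

Answer: [11, 19, 33, 46, 36, 46, 46, 51]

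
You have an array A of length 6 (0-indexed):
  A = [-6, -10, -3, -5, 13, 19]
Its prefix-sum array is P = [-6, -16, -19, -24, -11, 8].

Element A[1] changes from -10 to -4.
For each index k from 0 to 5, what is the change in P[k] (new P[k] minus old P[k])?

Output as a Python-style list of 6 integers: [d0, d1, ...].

Answer: [0, 6, 6, 6, 6, 6]

Derivation:
Element change: A[1] -10 -> -4, delta = 6
For k < 1: P[k] unchanged, delta_P[k] = 0
For k >= 1: P[k] shifts by exactly 6
Delta array: [0, 6, 6, 6, 6, 6]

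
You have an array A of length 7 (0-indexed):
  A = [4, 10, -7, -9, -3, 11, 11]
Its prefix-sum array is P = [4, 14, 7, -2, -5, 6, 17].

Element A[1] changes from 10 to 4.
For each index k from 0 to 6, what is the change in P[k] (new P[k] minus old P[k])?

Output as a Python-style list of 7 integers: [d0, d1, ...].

Answer: [0, -6, -6, -6, -6, -6, -6]

Derivation:
Element change: A[1] 10 -> 4, delta = -6
For k < 1: P[k] unchanged, delta_P[k] = 0
For k >= 1: P[k] shifts by exactly -6
Delta array: [0, -6, -6, -6, -6, -6, -6]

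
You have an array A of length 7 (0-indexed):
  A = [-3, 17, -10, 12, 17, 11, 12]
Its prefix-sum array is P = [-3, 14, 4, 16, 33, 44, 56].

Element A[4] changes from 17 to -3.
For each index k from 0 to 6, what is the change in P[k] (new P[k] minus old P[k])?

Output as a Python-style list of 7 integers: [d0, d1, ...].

Answer: [0, 0, 0, 0, -20, -20, -20]

Derivation:
Element change: A[4] 17 -> -3, delta = -20
For k < 4: P[k] unchanged, delta_P[k] = 0
For k >= 4: P[k] shifts by exactly -20
Delta array: [0, 0, 0, 0, -20, -20, -20]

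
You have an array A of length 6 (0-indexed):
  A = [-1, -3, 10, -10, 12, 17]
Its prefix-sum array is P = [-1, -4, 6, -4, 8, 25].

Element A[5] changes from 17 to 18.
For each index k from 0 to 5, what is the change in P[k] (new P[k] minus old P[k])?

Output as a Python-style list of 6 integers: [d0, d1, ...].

Element change: A[5] 17 -> 18, delta = 1
For k < 5: P[k] unchanged, delta_P[k] = 0
For k >= 5: P[k] shifts by exactly 1
Delta array: [0, 0, 0, 0, 0, 1]

Answer: [0, 0, 0, 0, 0, 1]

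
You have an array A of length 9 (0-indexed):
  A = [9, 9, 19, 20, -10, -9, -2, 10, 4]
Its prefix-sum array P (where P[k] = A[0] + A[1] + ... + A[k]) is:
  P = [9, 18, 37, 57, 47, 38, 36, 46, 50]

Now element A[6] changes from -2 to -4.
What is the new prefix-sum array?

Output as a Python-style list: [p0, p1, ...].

Answer: [9, 18, 37, 57, 47, 38, 34, 44, 48]

Derivation:
Change: A[6] -2 -> -4, delta = -2
P[k] for k < 6: unchanged (A[6] not included)
P[k] for k >= 6: shift by delta = -2
  P[0] = 9 + 0 = 9
  P[1] = 18 + 0 = 18
  P[2] = 37 + 0 = 37
  P[3] = 57 + 0 = 57
  P[4] = 47 + 0 = 47
  P[5] = 38 + 0 = 38
  P[6] = 36 + -2 = 34
  P[7] = 46 + -2 = 44
  P[8] = 50 + -2 = 48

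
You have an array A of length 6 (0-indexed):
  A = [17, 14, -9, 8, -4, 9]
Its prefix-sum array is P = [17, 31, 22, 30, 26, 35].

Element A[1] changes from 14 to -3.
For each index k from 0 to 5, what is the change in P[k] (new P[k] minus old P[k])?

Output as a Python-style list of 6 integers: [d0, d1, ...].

Element change: A[1] 14 -> -3, delta = -17
For k < 1: P[k] unchanged, delta_P[k] = 0
For k >= 1: P[k] shifts by exactly -17
Delta array: [0, -17, -17, -17, -17, -17]

Answer: [0, -17, -17, -17, -17, -17]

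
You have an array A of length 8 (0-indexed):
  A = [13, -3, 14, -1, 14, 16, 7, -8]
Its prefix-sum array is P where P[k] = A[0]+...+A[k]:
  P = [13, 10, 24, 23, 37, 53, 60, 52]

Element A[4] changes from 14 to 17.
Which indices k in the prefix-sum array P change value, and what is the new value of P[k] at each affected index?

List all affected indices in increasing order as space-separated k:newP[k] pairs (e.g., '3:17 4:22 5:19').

Answer: 4:40 5:56 6:63 7:55

Derivation:
P[k] = A[0] + ... + A[k]
P[k] includes A[4] iff k >= 4
Affected indices: 4, 5, ..., 7; delta = 3
  P[4]: 37 + 3 = 40
  P[5]: 53 + 3 = 56
  P[6]: 60 + 3 = 63
  P[7]: 52 + 3 = 55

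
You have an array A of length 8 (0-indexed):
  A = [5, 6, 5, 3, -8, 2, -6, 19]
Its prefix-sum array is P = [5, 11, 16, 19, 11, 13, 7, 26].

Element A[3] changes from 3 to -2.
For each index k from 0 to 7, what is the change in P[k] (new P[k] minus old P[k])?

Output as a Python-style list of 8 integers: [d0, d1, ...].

Element change: A[3] 3 -> -2, delta = -5
For k < 3: P[k] unchanged, delta_P[k] = 0
For k >= 3: P[k] shifts by exactly -5
Delta array: [0, 0, 0, -5, -5, -5, -5, -5]

Answer: [0, 0, 0, -5, -5, -5, -5, -5]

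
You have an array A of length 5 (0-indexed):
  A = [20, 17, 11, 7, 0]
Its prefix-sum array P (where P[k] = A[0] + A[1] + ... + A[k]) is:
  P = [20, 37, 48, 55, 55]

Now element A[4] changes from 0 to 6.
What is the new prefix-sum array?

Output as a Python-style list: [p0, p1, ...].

Answer: [20, 37, 48, 55, 61]

Derivation:
Change: A[4] 0 -> 6, delta = 6
P[k] for k < 4: unchanged (A[4] not included)
P[k] for k >= 4: shift by delta = 6
  P[0] = 20 + 0 = 20
  P[1] = 37 + 0 = 37
  P[2] = 48 + 0 = 48
  P[3] = 55 + 0 = 55
  P[4] = 55 + 6 = 61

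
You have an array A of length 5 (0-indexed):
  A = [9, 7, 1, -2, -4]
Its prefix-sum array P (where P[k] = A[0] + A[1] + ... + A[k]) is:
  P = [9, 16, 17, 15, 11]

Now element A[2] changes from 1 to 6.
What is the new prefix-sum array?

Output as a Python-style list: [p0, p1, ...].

Change: A[2] 1 -> 6, delta = 5
P[k] for k < 2: unchanged (A[2] not included)
P[k] for k >= 2: shift by delta = 5
  P[0] = 9 + 0 = 9
  P[1] = 16 + 0 = 16
  P[2] = 17 + 5 = 22
  P[3] = 15 + 5 = 20
  P[4] = 11 + 5 = 16

Answer: [9, 16, 22, 20, 16]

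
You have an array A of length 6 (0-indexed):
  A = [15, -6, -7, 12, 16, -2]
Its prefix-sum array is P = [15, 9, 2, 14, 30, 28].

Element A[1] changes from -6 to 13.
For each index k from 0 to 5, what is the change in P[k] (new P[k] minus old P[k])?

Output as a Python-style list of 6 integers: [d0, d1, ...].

Element change: A[1] -6 -> 13, delta = 19
For k < 1: P[k] unchanged, delta_P[k] = 0
For k >= 1: P[k] shifts by exactly 19
Delta array: [0, 19, 19, 19, 19, 19]

Answer: [0, 19, 19, 19, 19, 19]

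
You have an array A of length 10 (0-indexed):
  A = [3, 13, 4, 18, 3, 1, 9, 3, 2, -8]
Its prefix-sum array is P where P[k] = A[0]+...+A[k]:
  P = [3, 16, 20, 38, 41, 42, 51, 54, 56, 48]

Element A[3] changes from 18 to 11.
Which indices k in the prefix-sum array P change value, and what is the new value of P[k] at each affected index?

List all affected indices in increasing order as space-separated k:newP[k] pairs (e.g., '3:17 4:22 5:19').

Answer: 3:31 4:34 5:35 6:44 7:47 8:49 9:41

Derivation:
P[k] = A[0] + ... + A[k]
P[k] includes A[3] iff k >= 3
Affected indices: 3, 4, ..., 9; delta = -7
  P[3]: 38 + -7 = 31
  P[4]: 41 + -7 = 34
  P[5]: 42 + -7 = 35
  P[6]: 51 + -7 = 44
  P[7]: 54 + -7 = 47
  P[8]: 56 + -7 = 49
  P[9]: 48 + -7 = 41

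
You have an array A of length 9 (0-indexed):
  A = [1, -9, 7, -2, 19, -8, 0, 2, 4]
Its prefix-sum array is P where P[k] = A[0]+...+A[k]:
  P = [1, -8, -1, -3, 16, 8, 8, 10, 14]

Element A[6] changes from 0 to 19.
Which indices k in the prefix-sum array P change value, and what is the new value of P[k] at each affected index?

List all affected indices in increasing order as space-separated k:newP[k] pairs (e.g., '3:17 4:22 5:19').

Answer: 6:27 7:29 8:33

Derivation:
P[k] = A[0] + ... + A[k]
P[k] includes A[6] iff k >= 6
Affected indices: 6, 7, ..., 8; delta = 19
  P[6]: 8 + 19 = 27
  P[7]: 10 + 19 = 29
  P[8]: 14 + 19 = 33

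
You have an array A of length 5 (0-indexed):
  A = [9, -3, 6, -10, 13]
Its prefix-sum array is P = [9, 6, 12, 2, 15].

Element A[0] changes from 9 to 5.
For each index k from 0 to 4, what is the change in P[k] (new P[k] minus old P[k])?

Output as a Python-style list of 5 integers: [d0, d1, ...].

Element change: A[0] 9 -> 5, delta = -4
For k < 0: P[k] unchanged, delta_P[k] = 0
For k >= 0: P[k] shifts by exactly -4
Delta array: [-4, -4, -4, -4, -4]

Answer: [-4, -4, -4, -4, -4]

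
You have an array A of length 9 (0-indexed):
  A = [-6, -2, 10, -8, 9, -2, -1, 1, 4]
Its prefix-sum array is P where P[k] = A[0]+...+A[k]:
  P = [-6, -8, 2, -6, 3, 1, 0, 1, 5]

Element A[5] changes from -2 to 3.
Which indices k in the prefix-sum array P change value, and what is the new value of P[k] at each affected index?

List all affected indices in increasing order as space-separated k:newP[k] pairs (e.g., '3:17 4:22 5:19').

P[k] = A[0] + ... + A[k]
P[k] includes A[5] iff k >= 5
Affected indices: 5, 6, ..., 8; delta = 5
  P[5]: 1 + 5 = 6
  P[6]: 0 + 5 = 5
  P[7]: 1 + 5 = 6
  P[8]: 5 + 5 = 10

Answer: 5:6 6:5 7:6 8:10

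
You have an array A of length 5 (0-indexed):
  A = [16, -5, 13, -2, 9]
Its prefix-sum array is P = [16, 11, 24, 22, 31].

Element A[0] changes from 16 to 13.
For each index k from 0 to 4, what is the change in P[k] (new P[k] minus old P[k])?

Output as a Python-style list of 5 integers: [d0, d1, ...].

Element change: A[0] 16 -> 13, delta = -3
For k < 0: P[k] unchanged, delta_P[k] = 0
For k >= 0: P[k] shifts by exactly -3
Delta array: [-3, -3, -3, -3, -3]

Answer: [-3, -3, -3, -3, -3]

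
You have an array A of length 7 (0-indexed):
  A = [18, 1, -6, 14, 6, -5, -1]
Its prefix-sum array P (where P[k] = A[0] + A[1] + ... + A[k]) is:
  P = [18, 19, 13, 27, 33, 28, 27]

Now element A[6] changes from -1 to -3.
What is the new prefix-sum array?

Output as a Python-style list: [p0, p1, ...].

Change: A[6] -1 -> -3, delta = -2
P[k] for k < 6: unchanged (A[6] not included)
P[k] for k >= 6: shift by delta = -2
  P[0] = 18 + 0 = 18
  P[1] = 19 + 0 = 19
  P[2] = 13 + 0 = 13
  P[3] = 27 + 0 = 27
  P[4] = 33 + 0 = 33
  P[5] = 28 + 0 = 28
  P[6] = 27 + -2 = 25

Answer: [18, 19, 13, 27, 33, 28, 25]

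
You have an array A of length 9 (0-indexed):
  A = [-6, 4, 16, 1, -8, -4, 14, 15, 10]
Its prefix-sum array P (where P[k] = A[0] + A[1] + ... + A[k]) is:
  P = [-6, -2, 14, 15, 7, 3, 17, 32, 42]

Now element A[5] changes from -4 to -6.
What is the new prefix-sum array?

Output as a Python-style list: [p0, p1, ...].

Answer: [-6, -2, 14, 15, 7, 1, 15, 30, 40]

Derivation:
Change: A[5] -4 -> -6, delta = -2
P[k] for k < 5: unchanged (A[5] not included)
P[k] for k >= 5: shift by delta = -2
  P[0] = -6 + 0 = -6
  P[1] = -2 + 0 = -2
  P[2] = 14 + 0 = 14
  P[3] = 15 + 0 = 15
  P[4] = 7 + 0 = 7
  P[5] = 3 + -2 = 1
  P[6] = 17 + -2 = 15
  P[7] = 32 + -2 = 30
  P[8] = 42 + -2 = 40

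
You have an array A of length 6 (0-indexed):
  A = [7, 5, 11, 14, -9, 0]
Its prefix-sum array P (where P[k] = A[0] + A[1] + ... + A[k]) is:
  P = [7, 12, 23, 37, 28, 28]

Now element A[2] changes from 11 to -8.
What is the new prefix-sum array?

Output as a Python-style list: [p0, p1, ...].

Answer: [7, 12, 4, 18, 9, 9]

Derivation:
Change: A[2] 11 -> -8, delta = -19
P[k] for k < 2: unchanged (A[2] not included)
P[k] for k >= 2: shift by delta = -19
  P[0] = 7 + 0 = 7
  P[1] = 12 + 0 = 12
  P[2] = 23 + -19 = 4
  P[3] = 37 + -19 = 18
  P[4] = 28 + -19 = 9
  P[5] = 28 + -19 = 9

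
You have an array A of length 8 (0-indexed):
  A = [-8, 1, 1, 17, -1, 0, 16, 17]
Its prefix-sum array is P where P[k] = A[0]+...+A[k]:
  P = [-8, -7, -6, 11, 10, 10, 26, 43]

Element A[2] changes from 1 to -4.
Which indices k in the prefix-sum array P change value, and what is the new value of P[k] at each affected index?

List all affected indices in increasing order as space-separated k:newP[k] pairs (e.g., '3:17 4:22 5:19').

Answer: 2:-11 3:6 4:5 5:5 6:21 7:38

Derivation:
P[k] = A[0] + ... + A[k]
P[k] includes A[2] iff k >= 2
Affected indices: 2, 3, ..., 7; delta = -5
  P[2]: -6 + -5 = -11
  P[3]: 11 + -5 = 6
  P[4]: 10 + -5 = 5
  P[5]: 10 + -5 = 5
  P[6]: 26 + -5 = 21
  P[7]: 43 + -5 = 38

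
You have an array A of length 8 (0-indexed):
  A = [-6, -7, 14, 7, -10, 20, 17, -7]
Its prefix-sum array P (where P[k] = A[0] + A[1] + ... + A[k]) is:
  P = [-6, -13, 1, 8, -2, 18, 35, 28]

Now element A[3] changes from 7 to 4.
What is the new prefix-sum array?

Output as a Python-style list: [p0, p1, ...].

Answer: [-6, -13, 1, 5, -5, 15, 32, 25]

Derivation:
Change: A[3] 7 -> 4, delta = -3
P[k] for k < 3: unchanged (A[3] not included)
P[k] for k >= 3: shift by delta = -3
  P[0] = -6 + 0 = -6
  P[1] = -13 + 0 = -13
  P[2] = 1 + 0 = 1
  P[3] = 8 + -3 = 5
  P[4] = -2 + -3 = -5
  P[5] = 18 + -3 = 15
  P[6] = 35 + -3 = 32
  P[7] = 28 + -3 = 25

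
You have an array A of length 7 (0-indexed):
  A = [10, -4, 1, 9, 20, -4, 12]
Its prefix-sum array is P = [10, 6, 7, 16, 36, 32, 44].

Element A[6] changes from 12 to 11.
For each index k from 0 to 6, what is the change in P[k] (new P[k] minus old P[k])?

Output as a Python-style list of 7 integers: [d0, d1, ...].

Answer: [0, 0, 0, 0, 0, 0, -1]

Derivation:
Element change: A[6] 12 -> 11, delta = -1
For k < 6: P[k] unchanged, delta_P[k] = 0
For k >= 6: P[k] shifts by exactly -1
Delta array: [0, 0, 0, 0, 0, 0, -1]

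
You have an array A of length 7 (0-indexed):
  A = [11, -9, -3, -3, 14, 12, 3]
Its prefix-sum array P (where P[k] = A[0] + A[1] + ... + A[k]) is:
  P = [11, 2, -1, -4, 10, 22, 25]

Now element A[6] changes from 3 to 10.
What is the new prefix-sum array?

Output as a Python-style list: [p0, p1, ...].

Answer: [11, 2, -1, -4, 10, 22, 32]

Derivation:
Change: A[6] 3 -> 10, delta = 7
P[k] for k < 6: unchanged (A[6] not included)
P[k] for k >= 6: shift by delta = 7
  P[0] = 11 + 0 = 11
  P[1] = 2 + 0 = 2
  P[2] = -1 + 0 = -1
  P[3] = -4 + 0 = -4
  P[4] = 10 + 0 = 10
  P[5] = 22 + 0 = 22
  P[6] = 25 + 7 = 32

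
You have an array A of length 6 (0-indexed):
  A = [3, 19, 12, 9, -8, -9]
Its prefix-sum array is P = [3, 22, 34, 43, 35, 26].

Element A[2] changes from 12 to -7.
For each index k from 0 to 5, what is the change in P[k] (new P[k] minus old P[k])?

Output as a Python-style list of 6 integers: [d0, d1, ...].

Answer: [0, 0, -19, -19, -19, -19]

Derivation:
Element change: A[2] 12 -> -7, delta = -19
For k < 2: P[k] unchanged, delta_P[k] = 0
For k >= 2: P[k] shifts by exactly -19
Delta array: [0, 0, -19, -19, -19, -19]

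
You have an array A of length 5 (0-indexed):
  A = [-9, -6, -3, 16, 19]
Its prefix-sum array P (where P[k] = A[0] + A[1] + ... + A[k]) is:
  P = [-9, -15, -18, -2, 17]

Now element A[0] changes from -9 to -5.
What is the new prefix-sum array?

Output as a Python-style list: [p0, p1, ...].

Change: A[0] -9 -> -5, delta = 4
P[k] for k < 0: unchanged (A[0] not included)
P[k] for k >= 0: shift by delta = 4
  P[0] = -9 + 4 = -5
  P[1] = -15 + 4 = -11
  P[2] = -18 + 4 = -14
  P[3] = -2 + 4 = 2
  P[4] = 17 + 4 = 21

Answer: [-5, -11, -14, 2, 21]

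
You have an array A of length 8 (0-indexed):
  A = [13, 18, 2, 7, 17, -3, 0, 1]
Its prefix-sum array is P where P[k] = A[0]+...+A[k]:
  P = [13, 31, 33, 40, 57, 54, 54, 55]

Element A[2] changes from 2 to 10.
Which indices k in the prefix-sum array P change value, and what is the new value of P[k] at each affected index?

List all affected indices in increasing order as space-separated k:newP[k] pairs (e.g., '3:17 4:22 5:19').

P[k] = A[0] + ... + A[k]
P[k] includes A[2] iff k >= 2
Affected indices: 2, 3, ..., 7; delta = 8
  P[2]: 33 + 8 = 41
  P[3]: 40 + 8 = 48
  P[4]: 57 + 8 = 65
  P[5]: 54 + 8 = 62
  P[6]: 54 + 8 = 62
  P[7]: 55 + 8 = 63

Answer: 2:41 3:48 4:65 5:62 6:62 7:63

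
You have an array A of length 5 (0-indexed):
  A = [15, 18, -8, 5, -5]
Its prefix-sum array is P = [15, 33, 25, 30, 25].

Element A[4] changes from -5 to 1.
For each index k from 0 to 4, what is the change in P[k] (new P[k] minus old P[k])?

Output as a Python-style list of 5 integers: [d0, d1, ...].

Answer: [0, 0, 0, 0, 6]

Derivation:
Element change: A[4] -5 -> 1, delta = 6
For k < 4: P[k] unchanged, delta_P[k] = 0
For k >= 4: P[k] shifts by exactly 6
Delta array: [0, 0, 0, 0, 6]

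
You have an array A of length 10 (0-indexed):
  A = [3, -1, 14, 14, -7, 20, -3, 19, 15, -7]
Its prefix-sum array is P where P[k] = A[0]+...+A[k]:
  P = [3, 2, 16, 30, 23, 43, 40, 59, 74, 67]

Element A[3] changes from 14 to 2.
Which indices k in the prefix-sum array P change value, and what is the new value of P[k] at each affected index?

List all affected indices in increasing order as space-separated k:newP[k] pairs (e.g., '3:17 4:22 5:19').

P[k] = A[0] + ... + A[k]
P[k] includes A[3] iff k >= 3
Affected indices: 3, 4, ..., 9; delta = -12
  P[3]: 30 + -12 = 18
  P[4]: 23 + -12 = 11
  P[5]: 43 + -12 = 31
  P[6]: 40 + -12 = 28
  P[7]: 59 + -12 = 47
  P[8]: 74 + -12 = 62
  P[9]: 67 + -12 = 55

Answer: 3:18 4:11 5:31 6:28 7:47 8:62 9:55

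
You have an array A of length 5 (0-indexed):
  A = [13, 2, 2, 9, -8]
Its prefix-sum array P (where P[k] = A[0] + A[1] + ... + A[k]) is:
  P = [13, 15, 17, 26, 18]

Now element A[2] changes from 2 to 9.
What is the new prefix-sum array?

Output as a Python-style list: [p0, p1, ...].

Change: A[2] 2 -> 9, delta = 7
P[k] for k < 2: unchanged (A[2] not included)
P[k] for k >= 2: shift by delta = 7
  P[0] = 13 + 0 = 13
  P[1] = 15 + 0 = 15
  P[2] = 17 + 7 = 24
  P[3] = 26 + 7 = 33
  P[4] = 18 + 7 = 25

Answer: [13, 15, 24, 33, 25]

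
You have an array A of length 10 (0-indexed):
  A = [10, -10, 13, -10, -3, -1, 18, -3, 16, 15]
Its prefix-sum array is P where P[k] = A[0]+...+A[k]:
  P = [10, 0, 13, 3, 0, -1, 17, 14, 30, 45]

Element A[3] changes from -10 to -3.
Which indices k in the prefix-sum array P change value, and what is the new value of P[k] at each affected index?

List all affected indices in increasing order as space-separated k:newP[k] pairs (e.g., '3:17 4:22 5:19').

P[k] = A[0] + ... + A[k]
P[k] includes A[3] iff k >= 3
Affected indices: 3, 4, ..., 9; delta = 7
  P[3]: 3 + 7 = 10
  P[4]: 0 + 7 = 7
  P[5]: -1 + 7 = 6
  P[6]: 17 + 7 = 24
  P[7]: 14 + 7 = 21
  P[8]: 30 + 7 = 37
  P[9]: 45 + 7 = 52

Answer: 3:10 4:7 5:6 6:24 7:21 8:37 9:52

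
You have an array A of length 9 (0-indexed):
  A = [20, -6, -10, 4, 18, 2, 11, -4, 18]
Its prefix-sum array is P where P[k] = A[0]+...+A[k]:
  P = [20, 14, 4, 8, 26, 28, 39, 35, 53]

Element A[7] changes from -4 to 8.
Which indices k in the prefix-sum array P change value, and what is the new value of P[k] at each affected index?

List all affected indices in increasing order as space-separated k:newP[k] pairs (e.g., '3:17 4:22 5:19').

P[k] = A[0] + ... + A[k]
P[k] includes A[7] iff k >= 7
Affected indices: 7, 8, ..., 8; delta = 12
  P[7]: 35 + 12 = 47
  P[8]: 53 + 12 = 65

Answer: 7:47 8:65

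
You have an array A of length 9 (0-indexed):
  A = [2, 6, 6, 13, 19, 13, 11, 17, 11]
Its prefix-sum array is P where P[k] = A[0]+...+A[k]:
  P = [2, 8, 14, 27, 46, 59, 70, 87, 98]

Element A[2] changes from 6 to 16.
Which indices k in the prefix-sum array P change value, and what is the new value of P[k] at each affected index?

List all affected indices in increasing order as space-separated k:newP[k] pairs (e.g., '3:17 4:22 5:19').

P[k] = A[0] + ... + A[k]
P[k] includes A[2] iff k >= 2
Affected indices: 2, 3, ..., 8; delta = 10
  P[2]: 14 + 10 = 24
  P[3]: 27 + 10 = 37
  P[4]: 46 + 10 = 56
  P[5]: 59 + 10 = 69
  P[6]: 70 + 10 = 80
  P[7]: 87 + 10 = 97
  P[8]: 98 + 10 = 108

Answer: 2:24 3:37 4:56 5:69 6:80 7:97 8:108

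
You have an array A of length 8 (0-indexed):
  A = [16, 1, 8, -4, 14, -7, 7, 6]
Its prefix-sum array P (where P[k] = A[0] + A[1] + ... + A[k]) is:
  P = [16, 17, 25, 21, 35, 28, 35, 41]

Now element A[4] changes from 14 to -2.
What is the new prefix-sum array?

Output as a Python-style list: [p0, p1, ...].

Answer: [16, 17, 25, 21, 19, 12, 19, 25]

Derivation:
Change: A[4] 14 -> -2, delta = -16
P[k] for k < 4: unchanged (A[4] not included)
P[k] for k >= 4: shift by delta = -16
  P[0] = 16 + 0 = 16
  P[1] = 17 + 0 = 17
  P[2] = 25 + 0 = 25
  P[3] = 21 + 0 = 21
  P[4] = 35 + -16 = 19
  P[5] = 28 + -16 = 12
  P[6] = 35 + -16 = 19
  P[7] = 41 + -16 = 25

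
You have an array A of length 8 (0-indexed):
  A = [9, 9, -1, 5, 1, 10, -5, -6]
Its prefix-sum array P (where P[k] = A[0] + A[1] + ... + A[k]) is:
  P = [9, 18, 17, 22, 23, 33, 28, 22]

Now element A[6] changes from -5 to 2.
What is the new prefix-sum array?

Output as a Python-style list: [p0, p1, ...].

Answer: [9, 18, 17, 22, 23, 33, 35, 29]

Derivation:
Change: A[6] -5 -> 2, delta = 7
P[k] for k < 6: unchanged (A[6] not included)
P[k] for k >= 6: shift by delta = 7
  P[0] = 9 + 0 = 9
  P[1] = 18 + 0 = 18
  P[2] = 17 + 0 = 17
  P[3] = 22 + 0 = 22
  P[4] = 23 + 0 = 23
  P[5] = 33 + 0 = 33
  P[6] = 28 + 7 = 35
  P[7] = 22 + 7 = 29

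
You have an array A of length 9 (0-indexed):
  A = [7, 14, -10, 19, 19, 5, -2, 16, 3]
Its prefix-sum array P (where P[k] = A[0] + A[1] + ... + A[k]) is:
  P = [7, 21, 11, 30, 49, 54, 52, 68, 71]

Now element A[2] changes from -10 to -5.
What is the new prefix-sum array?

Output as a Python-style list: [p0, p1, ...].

Answer: [7, 21, 16, 35, 54, 59, 57, 73, 76]

Derivation:
Change: A[2] -10 -> -5, delta = 5
P[k] for k < 2: unchanged (A[2] not included)
P[k] for k >= 2: shift by delta = 5
  P[0] = 7 + 0 = 7
  P[1] = 21 + 0 = 21
  P[2] = 11 + 5 = 16
  P[3] = 30 + 5 = 35
  P[4] = 49 + 5 = 54
  P[5] = 54 + 5 = 59
  P[6] = 52 + 5 = 57
  P[7] = 68 + 5 = 73
  P[8] = 71 + 5 = 76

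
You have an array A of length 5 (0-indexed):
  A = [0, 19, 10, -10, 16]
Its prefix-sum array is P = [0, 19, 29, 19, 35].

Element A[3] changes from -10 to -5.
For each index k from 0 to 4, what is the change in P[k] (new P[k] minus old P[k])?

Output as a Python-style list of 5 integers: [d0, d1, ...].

Element change: A[3] -10 -> -5, delta = 5
For k < 3: P[k] unchanged, delta_P[k] = 0
For k >= 3: P[k] shifts by exactly 5
Delta array: [0, 0, 0, 5, 5]

Answer: [0, 0, 0, 5, 5]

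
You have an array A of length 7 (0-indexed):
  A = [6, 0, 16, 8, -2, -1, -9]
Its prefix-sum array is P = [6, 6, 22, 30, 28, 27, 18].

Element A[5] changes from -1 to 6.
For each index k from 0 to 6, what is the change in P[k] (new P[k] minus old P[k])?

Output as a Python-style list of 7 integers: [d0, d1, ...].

Element change: A[5] -1 -> 6, delta = 7
For k < 5: P[k] unchanged, delta_P[k] = 0
For k >= 5: P[k] shifts by exactly 7
Delta array: [0, 0, 0, 0, 0, 7, 7]

Answer: [0, 0, 0, 0, 0, 7, 7]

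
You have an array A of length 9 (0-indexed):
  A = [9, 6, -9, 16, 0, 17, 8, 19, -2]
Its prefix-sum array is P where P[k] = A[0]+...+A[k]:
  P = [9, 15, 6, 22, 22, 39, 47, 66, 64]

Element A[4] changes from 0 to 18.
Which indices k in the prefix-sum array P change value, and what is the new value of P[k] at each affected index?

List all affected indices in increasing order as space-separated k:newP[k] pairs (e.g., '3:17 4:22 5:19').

Answer: 4:40 5:57 6:65 7:84 8:82

Derivation:
P[k] = A[0] + ... + A[k]
P[k] includes A[4] iff k >= 4
Affected indices: 4, 5, ..., 8; delta = 18
  P[4]: 22 + 18 = 40
  P[5]: 39 + 18 = 57
  P[6]: 47 + 18 = 65
  P[7]: 66 + 18 = 84
  P[8]: 64 + 18 = 82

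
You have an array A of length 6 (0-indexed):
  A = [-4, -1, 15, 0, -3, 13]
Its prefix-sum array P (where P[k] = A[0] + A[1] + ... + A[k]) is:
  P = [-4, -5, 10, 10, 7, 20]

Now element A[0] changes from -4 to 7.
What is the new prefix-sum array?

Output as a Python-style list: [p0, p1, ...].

Change: A[0] -4 -> 7, delta = 11
P[k] for k < 0: unchanged (A[0] not included)
P[k] for k >= 0: shift by delta = 11
  P[0] = -4 + 11 = 7
  P[1] = -5 + 11 = 6
  P[2] = 10 + 11 = 21
  P[3] = 10 + 11 = 21
  P[4] = 7 + 11 = 18
  P[5] = 20 + 11 = 31

Answer: [7, 6, 21, 21, 18, 31]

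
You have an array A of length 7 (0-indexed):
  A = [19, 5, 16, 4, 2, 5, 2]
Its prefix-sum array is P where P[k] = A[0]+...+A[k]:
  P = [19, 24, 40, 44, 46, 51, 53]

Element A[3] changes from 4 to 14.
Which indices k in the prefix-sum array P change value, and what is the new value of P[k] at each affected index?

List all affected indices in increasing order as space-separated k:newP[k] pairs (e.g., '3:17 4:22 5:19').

Answer: 3:54 4:56 5:61 6:63

Derivation:
P[k] = A[0] + ... + A[k]
P[k] includes A[3] iff k >= 3
Affected indices: 3, 4, ..., 6; delta = 10
  P[3]: 44 + 10 = 54
  P[4]: 46 + 10 = 56
  P[5]: 51 + 10 = 61
  P[6]: 53 + 10 = 63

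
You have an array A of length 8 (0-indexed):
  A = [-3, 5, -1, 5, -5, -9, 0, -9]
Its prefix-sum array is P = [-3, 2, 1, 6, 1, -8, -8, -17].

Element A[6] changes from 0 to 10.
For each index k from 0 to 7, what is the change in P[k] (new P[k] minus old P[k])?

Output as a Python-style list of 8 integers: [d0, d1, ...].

Element change: A[6] 0 -> 10, delta = 10
For k < 6: P[k] unchanged, delta_P[k] = 0
For k >= 6: P[k] shifts by exactly 10
Delta array: [0, 0, 0, 0, 0, 0, 10, 10]

Answer: [0, 0, 0, 0, 0, 0, 10, 10]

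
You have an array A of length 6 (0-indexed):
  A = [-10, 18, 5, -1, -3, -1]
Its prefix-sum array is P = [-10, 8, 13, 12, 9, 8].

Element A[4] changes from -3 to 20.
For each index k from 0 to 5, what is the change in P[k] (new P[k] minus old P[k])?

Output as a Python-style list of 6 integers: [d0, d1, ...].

Answer: [0, 0, 0, 0, 23, 23]

Derivation:
Element change: A[4] -3 -> 20, delta = 23
For k < 4: P[k] unchanged, delta_P[k] = 0
For k >= 4: P[k] shifts by exactly 23
Delta array: [0, 0, 0, 0, 23, 23]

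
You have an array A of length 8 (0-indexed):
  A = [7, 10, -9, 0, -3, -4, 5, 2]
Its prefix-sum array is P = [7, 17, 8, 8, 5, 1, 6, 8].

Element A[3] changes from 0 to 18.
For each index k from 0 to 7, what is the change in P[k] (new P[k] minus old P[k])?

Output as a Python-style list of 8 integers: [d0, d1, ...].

Answer: [0, 0, 0, 18, 18, 18, 18, 18]

Derivation:
Element change: A[3] 0 -> 18, delta = 18
For k < 3: P[k] unchanged, delta_P[k] = 0
For k >= 3: P[k] shifts by exactly 18
Delta array: [0, 0, 0, 18, 18, 18, 18, 18]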